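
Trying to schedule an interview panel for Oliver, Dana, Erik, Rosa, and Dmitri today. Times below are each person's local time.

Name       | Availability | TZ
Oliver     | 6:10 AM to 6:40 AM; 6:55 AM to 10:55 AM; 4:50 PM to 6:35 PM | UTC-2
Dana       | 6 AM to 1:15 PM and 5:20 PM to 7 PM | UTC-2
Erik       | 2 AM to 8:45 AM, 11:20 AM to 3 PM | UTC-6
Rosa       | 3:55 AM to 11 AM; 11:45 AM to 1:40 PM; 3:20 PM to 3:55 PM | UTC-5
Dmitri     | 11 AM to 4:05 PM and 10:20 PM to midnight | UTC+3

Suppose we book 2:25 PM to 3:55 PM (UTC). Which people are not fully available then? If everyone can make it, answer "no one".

Dana, Dmitri, Erik, Oliver

Oliver in UTC: 08:10-08:40, 08:55-12:55, 18:50-20:35 (add 2h to convert from UTC-2).
Dana in UTC: 08:00-15:15, 19:20-21:00 (add 2h to convert from UTC-2).
Erik in UTC: 08:00-14:45, 17:20-21:00 (add 6h to convert from UTC-6).
Rosa in UTC: 08:55-16:00, 16:45-18:40, 20:20-20:55 (add 5h to convert from UTC-5).
Dmitri in UTC: 08:00-13:05, 19:20-21:00 (subtract 3h to convert from UTC+3).
Oliver: not fully free for 14:25-15:55. Dana: not fully free for 14:25-15:55. Erik: not fully free for 14:25-15:55. Rosa: free for 14:25-15:55. Dmitri: not fully free for 14:25-15:55.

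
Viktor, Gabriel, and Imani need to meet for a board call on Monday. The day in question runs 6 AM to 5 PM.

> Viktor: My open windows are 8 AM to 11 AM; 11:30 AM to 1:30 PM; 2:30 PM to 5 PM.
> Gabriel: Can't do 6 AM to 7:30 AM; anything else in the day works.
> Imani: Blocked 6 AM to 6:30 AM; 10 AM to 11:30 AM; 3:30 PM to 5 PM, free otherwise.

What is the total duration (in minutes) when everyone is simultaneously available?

300

Viktor free: 08:00-11:00, 11:30-13:30, 14:30-17:00.
Gabriel free: 07:30-17:00 (invert busy blocks within the working day).
Imani free: 06:30-10:00, 11:30-15:30 (invert busy blocks within the working day).
Viktor ∩ Gabriel: 08:00-11:00, 11:30-13:30, 14:30-17:00.
Viktor ∩ Gabriel ∩ Imani: 08:00-10:00, 11:30-13:30, 14:30-15:30.
Summing the common windows: 120 + 120 + 60 = 300 minutes.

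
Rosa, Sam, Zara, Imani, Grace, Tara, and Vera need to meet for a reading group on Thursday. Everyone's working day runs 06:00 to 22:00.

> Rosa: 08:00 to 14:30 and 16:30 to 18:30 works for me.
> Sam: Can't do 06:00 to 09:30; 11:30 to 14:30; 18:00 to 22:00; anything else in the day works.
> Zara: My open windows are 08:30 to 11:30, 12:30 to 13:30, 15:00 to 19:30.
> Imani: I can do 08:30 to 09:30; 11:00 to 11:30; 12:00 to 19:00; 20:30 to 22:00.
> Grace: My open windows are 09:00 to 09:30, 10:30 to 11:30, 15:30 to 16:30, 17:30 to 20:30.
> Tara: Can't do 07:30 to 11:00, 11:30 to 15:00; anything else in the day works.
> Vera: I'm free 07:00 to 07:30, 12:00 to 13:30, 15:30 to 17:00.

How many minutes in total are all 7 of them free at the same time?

0

Rosa free: 08:00-14:30, 16:30-18:30.
Sam free: 09:30-11:30, 14:30-18:00 (invert busy blocks within the working day).
Zara free: 08:30-11:30, 12:30-13:30, 15:00-19:30.
Imani free: 08:30-09:30, 11:00-11:30, 12:00-19:00, 20:30-22:00.
Grace free: 09:00-09:30, 10:30-11:30, 15:30-16:30, 17:30-20:30.
Tara free: 06:00-07:30, 11:00-11:30, 15:00-22:00 (invert busy blocks within the working day).
Vera free: 07:00-07:30, 12:00-13:30, 15:30-17:00.
Rosa ∩ Sam: 09:30-11:30, 16:30-18:00.
Rosa ∩ Sam ∩ Zara: 09:30-11:30, 16:30-18:00.
Rosa ∩ Sam ∩ Zara ∩ Imani: 11:00-11:30, 16:30-18:00.
Rosa ∩ Sam ∩ Zara ∩ Imani ∩ Grace: 11:00-11:30, 17:30-18:00.
Rosa ∩ Sam ∩ Zara ∩ Imani ∩ Grace ∩ Tara: 11:00-11:30, 17:30-18:00.
Rosa ∩ Sam ∩ Zara ∩ Imani ∩ Grace ∩ Tara ∩ Vera: ∅.
There is no time when everyone is free.
There is no common window, so the total is 0 minutes.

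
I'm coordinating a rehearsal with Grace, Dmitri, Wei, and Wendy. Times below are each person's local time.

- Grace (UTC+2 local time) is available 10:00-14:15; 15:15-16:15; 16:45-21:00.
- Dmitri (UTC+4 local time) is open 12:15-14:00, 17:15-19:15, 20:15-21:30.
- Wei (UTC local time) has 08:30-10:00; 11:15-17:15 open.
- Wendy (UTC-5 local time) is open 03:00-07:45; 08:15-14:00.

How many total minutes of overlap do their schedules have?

Grace in UTC: 08:00-12:15, 13:15-14:15, 14:45-19:00 (subtract 2h to convert from UTC+2).
Dmitri in UTC: 08:15-10:00, 13:15-15:15, 16:15-17:30 (subtract 4h to convert from UTC+4).
Wei in UTC: 08:30-10:00, 11:15-17:15.
Wendy in UTC: 08:00-12:45, 13:15-19:00 (add 5h to convert from UTC-5).
Grace ∩ Dmitri: 08:15-10:00, 13:15-14:15, 14:45-15:15, 16:15-17:30.
Grace ∩ Dmitri ∩ Wei: 08:30-10:00, 13:15-14:15, 14:45-15:15, 16:15-17:15.
Grace ∩ Dmitri ∩ Wei ∩ Wendy: 08:30-10:00, 13:15-14:15, 14:45-15:15, 16:15-17:15.
Those are the intersection windows.
Summing the common windows: 90 + 60 + 30 + 60 = 240 minutes.

240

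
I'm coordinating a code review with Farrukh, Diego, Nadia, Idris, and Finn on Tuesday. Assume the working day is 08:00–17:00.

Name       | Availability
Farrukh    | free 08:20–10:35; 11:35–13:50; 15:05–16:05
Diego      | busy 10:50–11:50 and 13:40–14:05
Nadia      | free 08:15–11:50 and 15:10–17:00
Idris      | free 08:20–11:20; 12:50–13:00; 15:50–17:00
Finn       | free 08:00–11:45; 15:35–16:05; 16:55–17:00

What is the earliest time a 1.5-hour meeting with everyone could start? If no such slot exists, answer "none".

Farrukh free: 08:20-10:35, 11:35-13:50, 15:05-16:05.
Diego free: 08:00-10:50, 11:50-13:40, 14:05-17:00 (invert busy blocks within the working day).
Nadia free: 08:15-11:50, 15:10-17:00.
Idris free: 08:20-11:20, 12:50-13:00, 15:50-17:00.
Finn free: 08:00-11:45, 15:35-16:05, 16:55-17:00.
Farrukh ∩ Diego: 08:20-10:35, 11:50-13:40, 15:05-16:05.
Farrukh ∩ Diego ∩ Nadia: 08:20-10:35, 15:10-16:05.
Farrukh ∩ Diego ∩ Nadia ∩ Idris: 08:20-10:35, 15:50-16:05.
Farrukh ∩ Diego ∩ Nadia ∩ Idris ∩ Finn: 08:20-10:35, 15:50-16:05.
So the common availability across everyone is 08:20-10:35, 15:50-16:05.
The first common window of at least 90 minutes is 08:20-10:35, so the earliest start is 08:20.

08:20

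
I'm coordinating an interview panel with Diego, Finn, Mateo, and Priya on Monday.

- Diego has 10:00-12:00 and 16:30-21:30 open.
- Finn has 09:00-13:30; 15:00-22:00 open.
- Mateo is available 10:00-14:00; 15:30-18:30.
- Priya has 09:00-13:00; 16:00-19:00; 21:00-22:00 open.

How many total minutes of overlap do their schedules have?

240

Diego ∩ Finn: 10:00-12:00, 16:30-21:30.
Diego ∩ Finn ∩ Mateo: 10:00-12:00, 16:30-18:30.
Diego ∩ Finn ∩ Mateo ∩ Priya: 10:00-12:00, 16:30-18:30.
Summing the common windows: 120 + 120 = 240 minutes.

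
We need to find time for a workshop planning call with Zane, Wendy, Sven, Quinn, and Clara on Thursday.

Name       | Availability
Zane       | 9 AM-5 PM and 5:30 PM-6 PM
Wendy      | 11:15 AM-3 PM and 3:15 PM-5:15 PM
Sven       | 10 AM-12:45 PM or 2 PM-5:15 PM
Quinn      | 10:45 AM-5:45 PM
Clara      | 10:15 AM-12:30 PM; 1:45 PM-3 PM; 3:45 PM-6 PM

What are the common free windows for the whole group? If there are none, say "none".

Zane ∩ Wendy: 11:15-15:00, 15:15-17:00.
Zane ∩ Wendy ∩ Sven: 11:15-12:45, 14:00-15:00, 15:15-17:00.
Zane ∩ Wendy ∩ Sven ∩ Quinn: 11:15-12:45, 14:00-15:00, 15:15-17:00.
Zane ∩ Wendy ∩ Sven ∩ Quinn ∩ Clara: 11:15-12:30, 14:00-15:00, 15:45-17:00.
So the common availability across everyone is 11:15-12:30, 14:00-15:00, 15:45-17:00.

11:15-12:30, 14:00-15:00, 15:45-17:00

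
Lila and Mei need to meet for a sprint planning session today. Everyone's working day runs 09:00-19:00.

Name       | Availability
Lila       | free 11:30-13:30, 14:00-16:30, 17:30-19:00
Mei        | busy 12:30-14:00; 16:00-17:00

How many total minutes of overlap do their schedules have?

270

Lila free: 11:30-13:30, 14:00-16:30, 17:30-19:00.
Mei free: 09:00-12:30, 14:00-16:00, 17:00-19:00 (invert busy blocks within the working day).
Lila ∩ Mei: 11:30-12:30, 14:00-16:00, 17:30-19:00.
Summing the common windows: 60 + 120 + 90 = 270 minutes.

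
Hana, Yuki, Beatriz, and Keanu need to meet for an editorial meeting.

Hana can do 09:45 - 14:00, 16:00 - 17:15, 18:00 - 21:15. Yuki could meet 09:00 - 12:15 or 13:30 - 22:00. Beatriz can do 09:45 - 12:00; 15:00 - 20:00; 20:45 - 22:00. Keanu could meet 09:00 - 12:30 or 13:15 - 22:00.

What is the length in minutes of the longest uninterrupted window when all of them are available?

Hana ∩ Yuki: 09:45-12:15, 13:30-14:00, 16:00-17:15, 18:00-21:15.
Hana ∩ Yuki ∩ Beatriz: 09:45-12:00, 16:00-17:15, 18:00-20:00, 20:45-21:15.
Hana ∩ Yuki ∩ Beatriz ∩ Keanu: 09:45-12:00, 16:00-17:15, 18:00-20:00, 20:45-21:15.
So the common availability across everyone is 09:45-12:00, 16:00-17:15, 18:00-20:00, 20:45-21:15.
The longest is 09:45-12:00 at 135 minutes.

135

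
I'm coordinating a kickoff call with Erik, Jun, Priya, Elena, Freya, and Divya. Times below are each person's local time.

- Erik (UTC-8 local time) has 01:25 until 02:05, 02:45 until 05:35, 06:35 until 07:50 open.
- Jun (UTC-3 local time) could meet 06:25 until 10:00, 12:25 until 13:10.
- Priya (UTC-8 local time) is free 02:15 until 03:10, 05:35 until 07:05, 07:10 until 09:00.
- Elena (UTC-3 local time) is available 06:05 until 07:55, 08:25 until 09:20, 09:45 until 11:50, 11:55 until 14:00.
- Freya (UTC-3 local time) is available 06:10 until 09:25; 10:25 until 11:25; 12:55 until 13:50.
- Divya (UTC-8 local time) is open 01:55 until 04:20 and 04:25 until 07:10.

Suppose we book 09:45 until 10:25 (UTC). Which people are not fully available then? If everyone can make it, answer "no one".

Divya, Erik, Priya

Erik in UTC: 09:25-10:05, 10:45-13:35, 14:35-15:50 (add 8h to convert from UTC-8).
Jun in UTC: 09:25-13:00, 15:25-16:10 (add 3h to convert from UTC-3).
Priya in UTC: 10:15-11:10, 13:35-15:05, 15:10-17:00 (add 8h to convert from UTC-8).
Elena in UTC: 09:05-10:55, 11:25-12:20, 12:45-14:50, 14:55-17:00 (add 3h to convert from UTC-3).
Freya in UTC: 09:10-12:25, 13:25-14:25, 15:55-16:50 (add 3h to convert from UTC-3).
Divya in UTC: 09:55-12:20, 12:25-15:10 (add 8h to convert from UTC-8).
Erik: not fully free for 09:45-10:25. Jun: free for 09:45-10:25. Priya: not fully free for 09:45-10:25. Elena: free for 09:45-10:25. Freya: free for 09:45-10:25. Divya: not fully free for 09:45-10:25.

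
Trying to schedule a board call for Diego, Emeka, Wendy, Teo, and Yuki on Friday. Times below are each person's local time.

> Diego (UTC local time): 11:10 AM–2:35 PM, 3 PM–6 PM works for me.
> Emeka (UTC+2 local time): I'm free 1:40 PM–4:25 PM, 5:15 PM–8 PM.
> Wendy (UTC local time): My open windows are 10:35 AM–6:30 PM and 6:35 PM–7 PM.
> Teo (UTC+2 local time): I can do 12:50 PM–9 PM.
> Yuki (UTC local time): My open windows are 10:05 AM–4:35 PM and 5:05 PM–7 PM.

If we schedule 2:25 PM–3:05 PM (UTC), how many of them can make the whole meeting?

3

Diego in UTC: 11:10-14:35, 15:00-18:00.
Emeka in UTC: 11:40-14:25, 15:15-18:00 (subtract 2h to convert from UTC+2).
Wendy in UTC: 10:35-18:30, 18:35-19:00.
Teo in UTC: 10:50-19:00 (subtract 2h to convert from UTC+2).
Yuki in UTC: 10:05-16:35, 17:05-19:00.
Wendy, Teo, and Yuki can make the full 14:25-15:05 slot — that's 3.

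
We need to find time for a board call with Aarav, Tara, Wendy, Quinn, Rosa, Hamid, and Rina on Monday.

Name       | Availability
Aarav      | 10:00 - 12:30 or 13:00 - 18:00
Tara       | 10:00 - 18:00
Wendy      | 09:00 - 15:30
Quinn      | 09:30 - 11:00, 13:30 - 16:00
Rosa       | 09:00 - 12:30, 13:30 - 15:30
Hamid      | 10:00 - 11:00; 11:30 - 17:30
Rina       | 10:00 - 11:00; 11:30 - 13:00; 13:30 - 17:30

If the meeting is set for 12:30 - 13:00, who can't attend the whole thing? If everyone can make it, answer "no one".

Aarav: not fully free for 12:30-13:00. Tara: free for 12:30-13:00. Wendy: free for 12:30-13:00. Quinn: not fully free for 12:30-13:00. Rosa: not fully free for 12:30-13:00. Hamid: free for 12:30-13:00. Rina: free for 12:30-13:00.

Aarav, Quinn, Rosa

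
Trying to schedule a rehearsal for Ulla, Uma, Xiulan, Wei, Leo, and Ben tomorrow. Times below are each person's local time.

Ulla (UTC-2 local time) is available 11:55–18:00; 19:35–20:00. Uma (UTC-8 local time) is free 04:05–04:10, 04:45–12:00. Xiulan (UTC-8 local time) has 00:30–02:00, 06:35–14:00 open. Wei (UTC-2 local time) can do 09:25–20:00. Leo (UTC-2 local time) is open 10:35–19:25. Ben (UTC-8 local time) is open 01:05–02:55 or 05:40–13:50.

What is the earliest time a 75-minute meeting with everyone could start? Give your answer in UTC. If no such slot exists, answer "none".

Ulla in UTC: 13:55-20:00, 21:35-22:00 (add 2h to convert from UTC-2).
Uma in UTC: 12:05-12:10, 12:45-20:00 (add 8h to convert from UTC-8).
Xiulan in UTC: 08:30-10:00, 14:35-22:00 (add 8h to convert from UTC-8).
Wei in UTC: 11:25-22:00 (add 2h to convert from UTC-2).
Leo in UTC: 12:35-21:25 (add 2h to convert from UTC-2).
Ben in UTC: 09:05-10:55, 13:40-21:50 (add 8h to convert from UTC-8).
Ulla ∩ Uma: 13:55-20:00.
Ulla ∩ Uma ∩ Xiulan: 14:35-20:00.
Ulla ∩ Uma ∩ Xiulan ∩ Wei: 14:35-20:00.
Ulla ∩ Uma ∩ Xiulan ∩ Wei ∩ Leo: 14:35-20:00.
Ulla ∩ Uma ∩ Xiulan ∩ Wei ∩ Leo ∩ Ben: 14:35-20:00.
The first common window of at least 75 minutes is 14:35-20:00, so the earliest start is 14:35.

14:35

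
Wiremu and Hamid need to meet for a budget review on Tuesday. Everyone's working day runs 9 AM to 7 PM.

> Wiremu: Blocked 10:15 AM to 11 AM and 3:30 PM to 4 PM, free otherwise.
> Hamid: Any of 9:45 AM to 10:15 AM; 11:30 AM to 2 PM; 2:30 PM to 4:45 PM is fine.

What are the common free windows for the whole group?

09:45-10:15, 11:30-14:00, 14:30-15:30, 16:00-16:45

Wiremu free: 09:00-10:15, 11:00-15:30, 16:00-19:00 (invert busy blocks within the working day).
Hamid free: 09:45-10:15, 11:30-14:00, 14:30-16:45.
Wiremu ∩ Hamid: 09:45-10:15, 11:30-14:00, 14:30-15:30, 16:00-16:45.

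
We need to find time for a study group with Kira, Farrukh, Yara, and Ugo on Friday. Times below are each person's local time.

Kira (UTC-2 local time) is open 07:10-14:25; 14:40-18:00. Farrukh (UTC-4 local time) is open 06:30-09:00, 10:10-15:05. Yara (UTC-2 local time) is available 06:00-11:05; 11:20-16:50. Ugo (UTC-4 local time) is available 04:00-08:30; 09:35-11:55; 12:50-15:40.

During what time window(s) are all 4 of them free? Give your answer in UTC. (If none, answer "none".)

10:30-12:30, 14:10-15:55, 16:50-18:50

Kira in UTC: 09:10-16:25, 16:40-20:00 (add 2h to convert from UTC-2).
Farrukh in UTC: 10:30-13:00, 14:10-19:05 (add 4h to convert from UTC-4).
Yara in UTC: 08:00-13:05, 13:20-18:50 (add 2h to convert from UTC-2).
Ugo in UTC: 08:00-12:30, 13:35-15:55, 16:50-19:40 (add 4h to convert from UTC-4).
Kira ∩ Farrukh: 10:30-13:00, 14:10-16:25, 16:40-19:05.
Kira ∩ Farrukh ∩ Yara: 10:30-13:00, 14:10-16:25, 16:40-18:50.
Kira ∩ Farrukh ∩ Yara ∩ Ugo: 10:30-12:30, 14:10-15:55, 16:50-18:50.
Those are the intersection windows.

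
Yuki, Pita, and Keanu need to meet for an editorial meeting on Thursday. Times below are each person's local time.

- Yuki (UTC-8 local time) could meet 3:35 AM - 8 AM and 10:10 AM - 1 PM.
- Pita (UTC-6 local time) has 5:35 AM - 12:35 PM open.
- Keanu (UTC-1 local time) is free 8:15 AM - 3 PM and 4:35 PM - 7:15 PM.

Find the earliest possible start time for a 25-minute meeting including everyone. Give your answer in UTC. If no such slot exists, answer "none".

Yuki in UTC: 11:35-16:00, 18:10-21:00 (add 8h to convert from UTC-8).
Pita in UTC: 11:35-18:35 (add 6h to convert from UTC-6).
Keanu in UTC: 09:15-16:00, 17:35-20:15 (add 1h to convert from UTC-1).
Yuki ∩ Pita: 11:35-16:00, 18:10-18:35.
Yuki ∩ Pita ∩ Keanu: 11:35-16:00, 18:10-18:35.
Those are the intersection windows.
The first common window of at least 25 minutes is 11:35-16:00, so the earliest start is 11:35.

11:35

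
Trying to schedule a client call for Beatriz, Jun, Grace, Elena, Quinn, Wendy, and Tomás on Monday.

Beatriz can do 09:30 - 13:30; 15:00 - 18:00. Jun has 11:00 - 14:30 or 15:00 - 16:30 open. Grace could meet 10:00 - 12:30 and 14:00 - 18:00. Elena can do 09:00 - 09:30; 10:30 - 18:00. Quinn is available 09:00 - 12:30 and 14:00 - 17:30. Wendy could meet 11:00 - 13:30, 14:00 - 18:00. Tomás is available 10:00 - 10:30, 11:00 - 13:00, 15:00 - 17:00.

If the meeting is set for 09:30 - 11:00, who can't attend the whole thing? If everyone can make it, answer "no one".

Elena, Grace, Jun, Tomás, Wendy

Beatriz: free for 09:30-11:00. Jun: not fully free for 09:30-11:00. Grace: not fully free for 09:30-11:00. Elena: not fully free for 09:30-11:00. Quinn: free for 09:30-11:00. Wendy: not fully free for 09:30-11:00. Tomás: not fully free for 09:30-11:00.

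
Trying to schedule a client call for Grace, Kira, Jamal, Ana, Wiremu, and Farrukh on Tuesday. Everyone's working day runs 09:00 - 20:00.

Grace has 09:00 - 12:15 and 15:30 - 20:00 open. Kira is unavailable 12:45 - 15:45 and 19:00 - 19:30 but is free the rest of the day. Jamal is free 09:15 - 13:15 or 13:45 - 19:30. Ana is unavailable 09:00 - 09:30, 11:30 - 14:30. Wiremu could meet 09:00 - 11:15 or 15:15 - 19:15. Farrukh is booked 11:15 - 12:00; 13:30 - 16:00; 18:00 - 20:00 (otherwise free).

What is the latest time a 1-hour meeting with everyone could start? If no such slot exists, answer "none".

17:00

Grace free: 09:00-12:15, 15:30-20:00.
Kira free: 09:00-12:45, 15:45-19:00, 19:30-20:00 (invert busy blocks within the working day).
Jamal free: 09:15-13:15, 13:45-19:30.
Ana free: 09:30-11:30, 14:30-20:00 (invert busy blocks within the working day).
Wiremu free: 09:00-11:15, 15:15-19:15.
Farrukh free: 09:00-11:15, 12:00-13:30, 16:00-18:00 (invert busy blocks within the working day).
Grace ∩ Kira: 09:00-12:15, 15:45-19:00, 19:30-20:00.
Grace ∩ Kira ∩ Jamal: 09:15-12:15, 15:45-19:00.
Grace ∩ Kira ∩ Jamal ∩ Ana: 09:30-11:30, 15:45-19:00.
Grace ∩ Kira ∩ Jamal ∩ Ana ∩ Wiremu: 09:30-11:15, 15:45-19:00.
Grace ∩ Kira ∩ Jamal ∩ Ana ∩ Wiremu ∩ Farrukh: 09:30-11:15, 16:00-18:00.
The last common window of at least 60 minutes is 16:00-18:00; a 60-minute meeting can start as late as 17:00 and still end by 18:00.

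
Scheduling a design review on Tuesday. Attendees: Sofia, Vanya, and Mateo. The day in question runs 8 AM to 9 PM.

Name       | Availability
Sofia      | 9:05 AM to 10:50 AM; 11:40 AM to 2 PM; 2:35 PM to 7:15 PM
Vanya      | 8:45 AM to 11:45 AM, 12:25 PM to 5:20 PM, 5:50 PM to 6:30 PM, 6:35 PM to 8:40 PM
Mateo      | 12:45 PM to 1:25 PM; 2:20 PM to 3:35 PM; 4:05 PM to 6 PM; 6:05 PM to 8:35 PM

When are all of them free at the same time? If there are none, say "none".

Sofia ∩ Vanya: 09:05-10:50, 11:40-11:45, 12:25-14:00, 14:35-17:20, 17:50-18:30, 18:35-19:15.
Sofia ∩ Vanya ∩ Mateo: 12:45-13:25, 14:35-15:35, 16:05-17:20, 17:50-18:00, 18:05-18:30, 18:35-19:15.

12:45-13:25, 14:35-15:35, 16:05-17:20, 17:50-18:00, 18:05-18:30, 18:35-19:15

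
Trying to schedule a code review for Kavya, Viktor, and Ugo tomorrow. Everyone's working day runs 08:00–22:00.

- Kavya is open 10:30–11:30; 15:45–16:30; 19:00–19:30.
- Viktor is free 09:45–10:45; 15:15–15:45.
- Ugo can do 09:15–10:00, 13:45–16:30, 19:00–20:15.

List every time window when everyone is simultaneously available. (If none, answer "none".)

Kavya ∩ Viktor: 10:30-10:45.
Kavya ∩ Viktor ∩ Ugo: ∅.
There is no time when everyone is free.

none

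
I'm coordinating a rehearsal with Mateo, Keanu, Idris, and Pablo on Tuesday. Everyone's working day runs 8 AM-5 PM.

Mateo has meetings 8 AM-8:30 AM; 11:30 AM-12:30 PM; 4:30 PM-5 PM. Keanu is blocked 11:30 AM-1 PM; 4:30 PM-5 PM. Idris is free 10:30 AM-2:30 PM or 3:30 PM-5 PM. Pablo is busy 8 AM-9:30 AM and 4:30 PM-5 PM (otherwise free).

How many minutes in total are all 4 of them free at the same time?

210

Mateo free: 08:30-11:30, 12:30-16:30 (invert busy blocks within the working day).
Keanu free: 08:00-11:30, 13:00-16:30 (invert busy blocks within the working day).
Idris free: 10:30-14:30, 15:30-17:00.
Pablo free: 09:30-16:30 (invert busy blocks within the working day).
Mateo ∩ Keanu: 08:30-11:30, 13:00-16:30.
Mateo ∩ Keanu ∩ Idris: 10:30-11:30, 13:00-14:30, 15:30-16:30.
Mateo ∩ Keanu ∩ Idris ∩ Pablo: 10:30-11:30, 13:00-14:30, 15:30-16:30.
So the common availability across everyone is 10:30-11:30, 13:00-14:30, 15:30-16:30.
Summing the common windows: 60 + 90 + 60 = 210 minutes.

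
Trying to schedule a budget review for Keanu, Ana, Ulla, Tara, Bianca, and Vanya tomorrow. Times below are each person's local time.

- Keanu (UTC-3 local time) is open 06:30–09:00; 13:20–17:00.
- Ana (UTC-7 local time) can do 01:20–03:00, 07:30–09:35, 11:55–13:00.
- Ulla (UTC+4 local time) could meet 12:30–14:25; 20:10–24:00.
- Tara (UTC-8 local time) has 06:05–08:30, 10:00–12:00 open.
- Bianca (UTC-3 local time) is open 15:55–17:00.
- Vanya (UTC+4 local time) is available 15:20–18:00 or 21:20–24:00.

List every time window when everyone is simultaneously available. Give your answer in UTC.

Keanu in UTC: 09:30-12:00, 16:20-20:00 (add 3h to convert from UTC-3).
Ana in UTC: 08:20-10:00, 14:30-16:35, 18:55-20:00 (add 7h to convert from UTC-7).
Ulla in UTC: 08:30-10:25, 16:10-20:00 (subtract 4h to convert from UTC+4).
Tara in UTC: 14:05-16:30, 18:00-20:00 (add 8h to convert from UTC-8).
Bianca in UTC: 18:55-20:00 (add 3h to convert from UTC-3).
Vanya in UTC: 11:20-14:00, 17:20-20:00 (subtract 4h to convert from UTC+4).
Keanu ∩ Ana: 09:30-10:00, 16:20-16:35, 18:55-20:00.
Keanu ∩ Ana ∩ Ulla: 09:30-10:00, 16:20-16:35, 18:55-20:00.
Keanu ∩ Ana ∩ Ulla ∩ Tara: 16:20-16:30, 18:55-20:00.
Keanu ∩ Ana ∩ Ulla ∩ Tara ∩ Bianca: 18:55-20:00.
Keanu ∩ Ana ∩ Ulla ∩ Tara ∩ Bianca ∩ Vanya: 18:55-20:00.

18:55-20:00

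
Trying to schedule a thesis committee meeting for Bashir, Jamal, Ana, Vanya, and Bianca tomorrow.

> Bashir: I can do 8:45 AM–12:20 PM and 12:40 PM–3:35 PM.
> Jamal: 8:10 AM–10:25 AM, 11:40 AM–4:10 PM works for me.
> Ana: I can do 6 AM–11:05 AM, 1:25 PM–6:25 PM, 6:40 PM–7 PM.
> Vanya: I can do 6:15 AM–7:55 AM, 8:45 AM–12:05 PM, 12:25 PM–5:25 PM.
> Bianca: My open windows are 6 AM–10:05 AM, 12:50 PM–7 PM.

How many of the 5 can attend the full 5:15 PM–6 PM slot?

Ana and Bianca can make the full 17:15-18:00 slot — that's 2.

2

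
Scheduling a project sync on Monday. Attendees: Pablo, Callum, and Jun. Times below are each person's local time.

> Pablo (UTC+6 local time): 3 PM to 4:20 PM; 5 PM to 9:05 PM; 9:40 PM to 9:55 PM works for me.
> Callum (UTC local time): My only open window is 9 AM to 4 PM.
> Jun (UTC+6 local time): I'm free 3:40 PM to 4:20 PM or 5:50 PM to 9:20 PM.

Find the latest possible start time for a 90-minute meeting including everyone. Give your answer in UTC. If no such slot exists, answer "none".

Pablo in UTC: 09:00-10:20, 11:00-15:05, 15:40-15:55 (subtract 6h to convert from UTC+6).
Callum in UTC: 09:00-16:00.
Jun in UTC: 09:40-10:20, 11:50-15:20 (subtract 6h to convert from UTC+6).
Pablo ∩ Callum: 09:00-10:20, 11:00-15:05, 15:40-15:55.
Pablo ∩ Callum ∩ Jun: 09:40-10:20, 11:50-15:05.
The last common window of at least 90 minutes is 11:50-15:05; a 90-minute meeting can start as late as 13:35 and still end by 15:05.

13:35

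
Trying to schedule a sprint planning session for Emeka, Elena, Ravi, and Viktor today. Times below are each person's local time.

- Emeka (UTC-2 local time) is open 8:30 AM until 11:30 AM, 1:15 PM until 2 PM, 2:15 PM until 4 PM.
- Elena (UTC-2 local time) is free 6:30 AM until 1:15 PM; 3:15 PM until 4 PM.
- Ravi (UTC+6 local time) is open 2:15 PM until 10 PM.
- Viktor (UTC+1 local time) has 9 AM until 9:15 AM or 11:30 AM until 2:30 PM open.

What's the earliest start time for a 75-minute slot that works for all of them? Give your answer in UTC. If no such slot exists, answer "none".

Emeka in UTC: 10:30-13:30, 15:15-16:00, 16:15-18:00 (add 2h to convert from UTC-2).
Elena in UTC: 08:30-15:15, 17:15-18:00 (add 2h to convert from UTC-2).
Ravi in UTC: 08:15-16:00 (subtract 6h to convert from UTC+6).
Viktor in UTC: 08:00-08:15, 10:30-13:30 (subtract 1h to convert from UTC+1).
Emeka ∩ Elena: 10:30-13:30, 17:15-18:00.
Emeka ∩ Elena ∩ Ravi: 10:30-13:30.
Emeka ∩ Elena ∩ Ravi ∩ Viktor: 10:30-13:30.
So the common availability across everyone is 10:30-13:30.
The first common window of at least 75 minutes is 10:30-13:30, so the earliest start is 10:30.

10:30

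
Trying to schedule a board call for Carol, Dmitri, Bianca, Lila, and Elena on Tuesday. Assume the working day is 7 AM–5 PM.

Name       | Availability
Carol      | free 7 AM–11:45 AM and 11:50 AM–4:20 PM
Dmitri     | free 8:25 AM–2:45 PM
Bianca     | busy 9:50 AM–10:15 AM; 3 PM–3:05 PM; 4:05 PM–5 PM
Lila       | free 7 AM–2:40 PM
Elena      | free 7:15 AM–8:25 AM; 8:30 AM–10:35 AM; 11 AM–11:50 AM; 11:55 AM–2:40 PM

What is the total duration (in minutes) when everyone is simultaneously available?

Carol free: 07:00-11:45, 11:50-16:20.
Dmitri free: 08:25-14:45.
Bianca free: 07:00-09:50, 10:15-15:00, 15:05-16:05 (invert busy blocks within the working day).
Lila free: 07:00-14:40.
Elena free: 07:15-08:25, 08:30-10:35, 11:00-11:50, 11:55-14:40.
Carol ∩ Dmitri: 08:25-11:45, 11:50-14:45.
Carol ∩ Dmitri ∩ Bianca: 08:25-09:50, 10:15-11:45, 11:50-14:45.
Carol ∩ Dmitri ∩ Bianca ∩ Lila: 08:25-09:50, 10:15-11:45, 11:50-14:40.
Carol ∩ Dmitri ∩ Bianca ∩ Lila ∩ Elena: 08:30-09:50, 10:15-10:35, 11:00-11:45, 11:55-14:40.
Summing the common windows: 80 + 20 + 45 + 165 = 310 minutes.

310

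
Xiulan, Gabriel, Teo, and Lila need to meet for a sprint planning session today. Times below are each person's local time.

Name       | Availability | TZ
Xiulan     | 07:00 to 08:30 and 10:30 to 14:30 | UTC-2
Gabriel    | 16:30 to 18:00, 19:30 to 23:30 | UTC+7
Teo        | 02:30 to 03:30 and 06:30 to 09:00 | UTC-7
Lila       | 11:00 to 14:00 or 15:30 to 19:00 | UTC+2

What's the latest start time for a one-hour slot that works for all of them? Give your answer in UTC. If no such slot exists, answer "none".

15:00

Xiulan in UTC: 09:00-10:30, 12:30-16:30 (add 2h to convert from UTC-2).
Gabriel in UTC: 09:30-11:00, 12:30-16:30 (subtract 7h to convert from UTC+7).
Teo in UTC: 09:30-10:30, 13:30-16:00 (add 7h to convert from UTC-7).
Lila in UTC: 09:00-12:00, 13:30-17:00 (subtract 2h to convert from UTC+2).
Xiulan ∩ Gabriel: 09:30-10:30, 12:30-16:30.
Xiulan ∩ Gabriel ∩ Teo: 09:30-10:30, 13:30-16:00.
Xiulan ∩ Gabriel ∩ Teo ∩ Lila: 09:30-10:30, 13:30-16:00.
So the common availability across everyone is 09:30-10:30, 13:30-16:00.
The last common window of at least 60 minutes is 13:30-16:00; a 60-minute meeting can start as late as 15:00 and still end by 16:00.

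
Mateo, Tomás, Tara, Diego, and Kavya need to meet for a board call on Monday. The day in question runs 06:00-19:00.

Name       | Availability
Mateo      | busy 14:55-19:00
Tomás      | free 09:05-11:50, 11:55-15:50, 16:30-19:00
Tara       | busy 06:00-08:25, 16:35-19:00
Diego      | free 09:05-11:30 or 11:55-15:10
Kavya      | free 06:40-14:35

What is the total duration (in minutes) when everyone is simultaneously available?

Mateo free: 06:00-14:55 (invert busy blocks within the working day).
Tomás free: 09:05-11:50, 11:55-15:50, 16:30-19:00.
Tara free: 08:25-16:35 (invert busy blocks within the working day).
Diego free: 09:05-11:30, 11:55-15:10.
Kavya free: 06:40-14:35.
Mateo ∩ Tomás: 09:05-11:50, 11:55-14:55.
Mateo ∩ Tomás ∩ Tara: 09:05-11:50, 11:55-14:55.
Mateo ∩ Tomás ∩ Tara ∩ Diego: 09:05-11:30, 11:55-14:55.
Mateo ∩ Tomás ∩ Tara ∩ Diego ∩ Kavya: 09:05-11:30, 11:55-14:35.
Summing the common windows: 145 + 160 = 305 minutes.

305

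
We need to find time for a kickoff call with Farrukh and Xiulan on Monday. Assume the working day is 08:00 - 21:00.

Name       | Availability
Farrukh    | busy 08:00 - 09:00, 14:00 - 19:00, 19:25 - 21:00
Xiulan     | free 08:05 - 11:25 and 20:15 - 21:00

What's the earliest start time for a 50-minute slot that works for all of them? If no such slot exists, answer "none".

09:00

Farrukh free: 09:00-14:00, 19:00-19:25 (invert busy blocks within the working day).
Xiulan free: 08:05-11:25, 20:15-21:00.
Farrukh ∩ Xiulan: 09:00-11:25.
Those are the intersection windows.
The first common window of at least 50 minutes is 09:00-11:25, so the earliest start is 09:00.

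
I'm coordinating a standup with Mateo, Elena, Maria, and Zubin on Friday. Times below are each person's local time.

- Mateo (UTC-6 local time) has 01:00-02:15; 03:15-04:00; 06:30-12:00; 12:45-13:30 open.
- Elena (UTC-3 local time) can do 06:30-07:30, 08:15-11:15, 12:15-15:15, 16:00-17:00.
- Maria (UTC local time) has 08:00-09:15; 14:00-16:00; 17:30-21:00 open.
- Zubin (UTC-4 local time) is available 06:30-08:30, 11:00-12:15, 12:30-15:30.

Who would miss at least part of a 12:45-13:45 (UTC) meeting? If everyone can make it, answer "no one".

Mateo in UTC: 07:00-08:15, 09:15-10:00, 12:30-18:00, 18:45-19:30 (add 6h to convert from UTC-6).
Elena in UTC: 09:30-10:30, 11:15-14:15, 15:15-18:15, 19:00-20:00 (add 3h to convert from UTC-3).
Maria in UTC: 08:00-09:15, 14:00-16:00, 17:30-21:00.
Zubin in UTC: 10:30-12:30, 15:00-16:15, 16:30-19:30 (add 4h to convert from UTC-4).
Mateo: free for 12:45-13:45. Elena: free for 12:45-13:45. Maria: not fully free for 12:45-13:45. Zubin: not fully free for 12:45-13:45.

Maria, Zubin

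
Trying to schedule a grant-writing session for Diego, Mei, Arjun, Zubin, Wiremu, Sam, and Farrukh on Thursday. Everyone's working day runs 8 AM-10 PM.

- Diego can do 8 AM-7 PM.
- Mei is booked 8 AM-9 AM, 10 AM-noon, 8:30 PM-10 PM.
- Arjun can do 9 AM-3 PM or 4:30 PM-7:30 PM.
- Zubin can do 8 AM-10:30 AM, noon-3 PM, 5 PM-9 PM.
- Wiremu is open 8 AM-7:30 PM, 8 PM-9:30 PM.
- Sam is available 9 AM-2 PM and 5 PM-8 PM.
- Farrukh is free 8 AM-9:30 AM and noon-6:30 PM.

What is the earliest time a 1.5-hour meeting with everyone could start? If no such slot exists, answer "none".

Diego free: 08:00-19:00.
Mei free: 09:00-10:00, 12:00-20:30 (invert busy blocks within the working day).
Arjun free: 09:00-15:00, 16:30-19:30.
Zubin free: 08:00-10:30, 12:00-15:00, 17:00-21:00.
Wiremu free: 08:00-19:30, 20:00-21:30.
Sam free: 09:00-14:00, 17:00-20:00.
Farrukh free: 08:00-09:30, 12:00-18:30.
Diego ∩ Mei: 09:00-10:00, 12:00-19:00.
Diego ∩ Mei ∩ Arjun: 09:00-10:00, 12:00-15:00, 16:30-19:00.
Diego ∩ Mei ∩ Arjun ∩ Zubin: 09:00-10:00, 12:00-15:00, 17:00-19:00.
Diego ∩ Mei ∩ Arjun ∩ Zubin ∩ Wiremu: 09:00-10:00, 12:00-15:00, 17:00-19:00.
Diego ∩ Mei ∩ Arjun ∩ Zubin ∩ Wiremu ∩ Sam: 09:00-10:00, 12:00-14:00, 17:00-19:00.
Diego ∩ Mei ∩ Arjun ∩ Zubin ∩ Wiremu ∩ Sam ∩ Farrukh: 09:00-09:30, 12:00-14:00, 17:00-18:30.
The first common window of at least 90 minutes is 12:00-14:00, so the earliest start is 12:00.

12:00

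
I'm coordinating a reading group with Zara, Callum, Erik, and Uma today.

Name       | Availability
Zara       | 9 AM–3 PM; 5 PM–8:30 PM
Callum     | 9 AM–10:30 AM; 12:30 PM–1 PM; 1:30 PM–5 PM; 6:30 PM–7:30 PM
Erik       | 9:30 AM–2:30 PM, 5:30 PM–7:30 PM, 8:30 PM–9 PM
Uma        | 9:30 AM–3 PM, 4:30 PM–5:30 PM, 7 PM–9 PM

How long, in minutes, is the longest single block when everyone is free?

60

Zara ∩ Callum: 09:00-10:30, 12:30-13:00, 13:30-15:00, 18:30-19:30.
Zara ∩ Callum ∩ Erik: 09:30-10:30, 12:30-13:00, 13:30-14:30, 18:30-19:30.
Zara ∩ Callum ∩ Erik ∩ Uma: 09:30-10:30, 12:30-13:00, 13:30-14:30, 19:00-19:30.
The longest is 09:30-10:30 at 60 minutes.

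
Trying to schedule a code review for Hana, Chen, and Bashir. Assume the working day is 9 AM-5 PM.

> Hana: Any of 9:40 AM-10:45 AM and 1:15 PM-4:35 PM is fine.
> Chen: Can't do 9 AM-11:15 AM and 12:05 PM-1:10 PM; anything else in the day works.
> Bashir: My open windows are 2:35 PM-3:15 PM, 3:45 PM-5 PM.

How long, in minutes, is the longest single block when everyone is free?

50

Hana free: 09:40-10:45, 13:15-16:35.
Chen free: 11:15-12:05, 13:10-17:00 (invert busy blocks within the working day).
Bashir free: 14:35-15:15, 15:45-17:00.
Hana ∩ Chen: 13:15-16:35.
Hana ∩ Chen ∩ Bashir: 14:35-15:15, 15:45-16:35.
The longest is 15:45-16:35 at 50 minutes.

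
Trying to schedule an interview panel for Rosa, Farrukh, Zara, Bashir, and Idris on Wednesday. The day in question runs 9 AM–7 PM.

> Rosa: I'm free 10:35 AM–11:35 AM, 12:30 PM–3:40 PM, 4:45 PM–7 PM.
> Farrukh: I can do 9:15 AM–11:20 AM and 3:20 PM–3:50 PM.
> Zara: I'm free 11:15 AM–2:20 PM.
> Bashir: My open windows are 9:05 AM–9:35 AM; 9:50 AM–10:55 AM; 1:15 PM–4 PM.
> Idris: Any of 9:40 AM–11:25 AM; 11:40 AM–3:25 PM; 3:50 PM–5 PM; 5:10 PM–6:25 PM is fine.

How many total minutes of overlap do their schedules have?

0

Rosa ∩ Farrukh: 10:35-11:20, 15:20-15:40.
Rosa ∩ Farrukh ∩ Zara: 11:15-11:20.
Rosa ∩ Farrukh ∩ Zara ∩ Bashir: ∅.
Rosa ∩ Farrukh ∩ Zara ∩ Bashir ∩ Idris: ∅.
There is no time when everyone is free.
There is no common window, so the total is 0 minutes.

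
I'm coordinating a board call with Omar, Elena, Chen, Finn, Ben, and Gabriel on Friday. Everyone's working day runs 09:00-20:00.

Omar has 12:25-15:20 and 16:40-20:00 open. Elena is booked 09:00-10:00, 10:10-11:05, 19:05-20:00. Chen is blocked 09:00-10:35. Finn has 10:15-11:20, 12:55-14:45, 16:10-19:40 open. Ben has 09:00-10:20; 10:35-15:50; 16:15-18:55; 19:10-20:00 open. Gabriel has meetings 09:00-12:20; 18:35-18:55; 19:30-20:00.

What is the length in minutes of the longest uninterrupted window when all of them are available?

115

Omar free: 12:25-15:20, 16:40-20:00.
Elena free: 10:00-10:10, 11:05-19:05 (invert busy blocks within the working day).
Chen free: 10:35-20:00 (invert busy blocks within the working day).
Finn free: 10:15-11:20, 12:55-14:45, 16:10-19:40.
Ben free: 09:00-10:20, 10:35-15:50, 16:15-18:55, 19:10-20:00.
Gabriel free: 12:20-18:35, 18:55-19:30 (invert busy blocks within the working day).
Omar ∩ Elena: 12:25-15:20, 16:40-19:05.
Omar ∩ Elena ∩ Chen: 12:25-15:20, 16:40-19:05.
Omar ∩ Elena ∩ Chen ∩ Finn: 12:55-14:45, 16:40-19:05.
Omar ∩ Elena ∩ Chen ∩ Finn ∩ Ben: 12:55-14:45, 16:40-18:55.
Omar ∩ Elena ∩ Chen ∩ Finn ∩ Ben ∩ Gabriel: 12:55-14:45, 16:40-18:35.
The longest is 16:40-18:35 at 115 minutes.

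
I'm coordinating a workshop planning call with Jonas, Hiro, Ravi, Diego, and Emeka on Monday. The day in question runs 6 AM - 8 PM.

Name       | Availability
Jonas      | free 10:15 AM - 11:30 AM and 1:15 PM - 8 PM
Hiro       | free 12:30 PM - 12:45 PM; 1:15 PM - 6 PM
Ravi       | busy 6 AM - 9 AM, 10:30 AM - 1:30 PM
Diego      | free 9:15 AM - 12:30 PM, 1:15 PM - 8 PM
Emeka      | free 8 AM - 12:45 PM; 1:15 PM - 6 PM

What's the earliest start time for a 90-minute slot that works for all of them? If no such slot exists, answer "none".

Jonas free: 10:15-11:30, 13:15-20:00.
Hiro free: 12:30-12:45, 13:15-18:00.
Ravi free: 09:00-10:30, 13:30-20:00 (invert busy blocks within the working day).
Diego free: 09:15-12:30, 13:15-20:00.
Emeka free: 08:00-12:45, 13:15-18:00.
Jonas ∩ Hiro: 13:15-18:00.
Jonas ∩ Hiro ∩ Ravi: 13:30-18:00.
Jonas ∩ Hiro ∩ Ravi ∩ Diego: 13:30-18:00.
Jonas ∩ Hiro ∩ Ravi ∩ Diego ∩ Emeka: 13:30-18:00.
The first common window of at least 90 minutes is 13:30-18:00, so the earliest start is 13:30.

13:30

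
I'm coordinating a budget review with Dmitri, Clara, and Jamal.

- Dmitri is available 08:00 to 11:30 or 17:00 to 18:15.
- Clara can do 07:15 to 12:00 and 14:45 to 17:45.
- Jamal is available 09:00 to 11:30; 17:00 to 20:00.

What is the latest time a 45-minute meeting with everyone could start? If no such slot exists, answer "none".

Dmitri ∩ Clara: 08:00-11:30, 17:00-17:45.
Dmitri ∩ Clara ∩ Jamal: 09:00-11:30, 17:00-17:45.
So the common availability across everyone is 09:00-11:30, 17:00-17:45.
The last common window of at least 45 minutes is 17:00-17:45; a 45-minute meeting can start as late as 17:00 and still end by 17:45.

17:00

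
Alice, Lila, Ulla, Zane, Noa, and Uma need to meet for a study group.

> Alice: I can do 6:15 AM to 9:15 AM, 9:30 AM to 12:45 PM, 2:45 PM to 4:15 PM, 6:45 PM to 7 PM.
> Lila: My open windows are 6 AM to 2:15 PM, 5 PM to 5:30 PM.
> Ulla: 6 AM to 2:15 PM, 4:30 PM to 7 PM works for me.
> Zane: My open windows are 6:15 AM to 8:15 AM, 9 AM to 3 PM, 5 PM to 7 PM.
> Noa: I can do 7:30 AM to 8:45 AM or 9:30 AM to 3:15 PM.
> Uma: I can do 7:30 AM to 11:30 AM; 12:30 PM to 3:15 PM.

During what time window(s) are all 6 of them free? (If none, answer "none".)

07:30-08:15, 09:30-11:30, 12:30-12:45

Alice ∩ Lila: 06:15-09:15, 09:30-12:45.
Alice ∩ Lila ∩ Ulla: 06:15-09:15, 09:30-12:45.
Alice ∩ Lila ∩ Ulla ∩ Zane: 06:15-08:15, 09:00-09:15, 09:30-12:45.
Alice ∩ Lila ∩ Ulla ∩ Zane ∩ Noa: 07:30-08:15, 09:30-12:45.
Alice ∩ Lila ∩ Ulla ∩ Zane ∩ Noa ∩ Uma: 07:30-08:15, 09:30-11:30, 12:30-12:45.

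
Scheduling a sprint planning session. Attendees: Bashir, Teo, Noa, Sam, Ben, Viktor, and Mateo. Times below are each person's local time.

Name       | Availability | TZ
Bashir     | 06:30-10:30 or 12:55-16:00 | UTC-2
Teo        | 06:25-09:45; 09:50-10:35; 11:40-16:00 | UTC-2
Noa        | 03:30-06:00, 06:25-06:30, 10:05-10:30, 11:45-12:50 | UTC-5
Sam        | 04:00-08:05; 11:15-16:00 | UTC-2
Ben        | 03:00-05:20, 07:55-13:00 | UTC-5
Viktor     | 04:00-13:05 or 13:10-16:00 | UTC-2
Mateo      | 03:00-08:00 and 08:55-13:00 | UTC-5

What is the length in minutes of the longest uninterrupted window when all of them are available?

Bashir in UTC: 08:30-12:30, 14:55-18:00 (add 2h to convert from UTC-2).
Teo in UTC: 08:25-11:45, 11:50-12:35, 13:40-18:00 (add 2h to convert from UTC-2).
Noa in UTC: 08:30-11:00, 11:25-11:30, 15:05-15:30, 16:45-17:50 (add 5h to convert from UTC-5).
Sam in UTC: 06:00-10:05, 13:15-18:00 (add 2h to convert from UTC-2).
Ben in UTC: 08:00-10:20, 12:55-18:00 (add 5h to convert from UTC-5).
Viktor in UTC: 06:00-15:05, 15:10-18:00 (add 2h to convert from UTC-2).
Mateo in UTC: 08:00-13:00, 13:55-18:00 (add 5h to convert from UTC-5).
Bashir ∩ Teo: 08:30-11:45, 11:50-12:30, 14:55-18:00.
Bashir ∩ Teo ∩ Noa: 08:30-11:00, 11:25-11:30, 15:05-15:30, 16:45-17:50.
Bashir ∩ Teo ∩ Noa ∩ Sam: 08:30-10:05, 15:05-15:30, 16:45-17:50.
Bashir ∩ Teo ∩ Noa ∩ Sam ∩ Ben: 08:30-10:05, 15:05-15:30, 16:45-17:50.
Bashir ∩ Teo ∩ Noa ∩ Sam ∩ Ben ∩ Viktor: 08:30-10:05, 15:10-15:30, 16:45-17:50.
Bashir ∩ Teo ∩ Noa ∩ Sam ∩ Ben ∩ Viktor ∩ Mateo: 08:30-10:05, 15:10-15:30, 16:45-17:50.
The longest is 08:30-10:05 at 95 minutes.

95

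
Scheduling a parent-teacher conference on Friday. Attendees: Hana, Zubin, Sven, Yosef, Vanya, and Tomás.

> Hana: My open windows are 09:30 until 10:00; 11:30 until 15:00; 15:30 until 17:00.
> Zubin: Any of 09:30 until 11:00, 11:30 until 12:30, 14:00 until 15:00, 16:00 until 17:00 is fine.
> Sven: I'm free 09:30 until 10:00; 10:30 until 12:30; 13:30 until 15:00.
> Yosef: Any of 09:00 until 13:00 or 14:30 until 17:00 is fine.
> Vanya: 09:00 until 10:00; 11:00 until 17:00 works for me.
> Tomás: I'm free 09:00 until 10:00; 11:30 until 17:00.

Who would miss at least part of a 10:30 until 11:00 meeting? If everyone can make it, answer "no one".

Hana: not fully free for 10:30-11:00. Zubin: free for 10:30-11:00. Sven: free for 10:30-11:00. Yosef: free for 10:30-11:00. Vanya: not fully free for 10:30-11:00. Tomás: not fully free for 10:30-11:00.

Hana, Tomás, Vanya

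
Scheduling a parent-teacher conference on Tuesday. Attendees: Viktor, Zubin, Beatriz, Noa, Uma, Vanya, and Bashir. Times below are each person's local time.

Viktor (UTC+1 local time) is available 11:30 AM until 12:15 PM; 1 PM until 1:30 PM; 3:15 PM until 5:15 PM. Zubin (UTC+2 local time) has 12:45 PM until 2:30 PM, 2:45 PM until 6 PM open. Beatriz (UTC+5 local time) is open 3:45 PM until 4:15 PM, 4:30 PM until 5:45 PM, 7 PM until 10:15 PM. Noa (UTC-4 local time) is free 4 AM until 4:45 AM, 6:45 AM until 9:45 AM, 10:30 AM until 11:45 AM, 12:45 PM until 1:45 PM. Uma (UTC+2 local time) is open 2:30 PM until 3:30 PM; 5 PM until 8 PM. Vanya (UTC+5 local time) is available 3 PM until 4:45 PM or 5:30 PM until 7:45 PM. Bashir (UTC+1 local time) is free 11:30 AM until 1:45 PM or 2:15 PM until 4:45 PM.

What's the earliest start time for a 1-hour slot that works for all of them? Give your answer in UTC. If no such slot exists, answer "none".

Viktor in UTC: 10:30-11:15, 12:00-12:30, 14:15-16:15 (subtract 1h to convert from UTC+1).
Zubin in UTC: 10:45-12:30, 12:45-16:00 (subtract 2h to convert from UTC+2).
Beatriz in UTC: 10:45-11:15, 11:30-12:45, 14:00-17:15 (subtract 5h to convert from UTC+5).
Noa in UTC: 08:00-08:45, 10:45-13:45, 14:30-15:45, 16:45-17:45 (add 4h to convert from UTC-4).
Uma in UTC: 12:30-13:30, 15:00-18:00 (subtract 2h to convert from UTC+2).
Vanya in UTC: 10:00-11:45, 12:30-14:45 (subtract 5h to convert from UTC+5).
Bashir in UTC: 10:30-12:45, 13:15-15:45 (subtract 1h to convert from UTC+1).
Viktor ∩ Zubin: 10:45-11:15, 12:00-12:30, 14:15-16:00.
Viktor ∩ Zubin ∩ Beatriz: 10:45-11:15, 12:00-12:30, 14:15-16:00.
Viktor ∩ Zubin ∩ Beatriz ∩ Noa: 10:45-11:15, 12:00-12:30, 14:30-15:45.
Viktor ∩ Zubin ∩ Beatriz ∩ Noa ∩ Uma: 15:00-15:45.
Viktor ∩ Zubin ∩ Beatriz ∩ Noa ∩ Uma ∩ Vanya: ∅.
Viktor ∩ Zubin ∩ Beatriz ∩ Noa ∩ Uma ∩ Vanya ∩ Bashir: ∅.
There is no time when everyone is free.
No common window is at least 60 minutes long.

none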